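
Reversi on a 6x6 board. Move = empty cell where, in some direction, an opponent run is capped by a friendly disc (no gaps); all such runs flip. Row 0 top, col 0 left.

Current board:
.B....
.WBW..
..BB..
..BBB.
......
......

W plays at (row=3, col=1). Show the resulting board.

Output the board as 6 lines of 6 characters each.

Place W at (3,1); scan 8 dirs for brackets.
Dir NW: first cell '.' (not opp) -> no flip
Dir N: first cell '.' (not opp) -> no flip
Dir NE: opp run (2,2) capped by W -> flip
Dir W: first cell '.' (not opp) -> no flip
Dir E: opp run (3,2) (3,3) (3,4), next='.' -> no flip
Dir SW: first cell '.' (not opp) -> no flip
Dir S: first cell '.' (not opp) -> no flip
Dir SE: first cell '.' (not opp) -> no flip
All flips: (2,2)

Answer: .B....
.WBW..
..WB..
.WBBB.
......
......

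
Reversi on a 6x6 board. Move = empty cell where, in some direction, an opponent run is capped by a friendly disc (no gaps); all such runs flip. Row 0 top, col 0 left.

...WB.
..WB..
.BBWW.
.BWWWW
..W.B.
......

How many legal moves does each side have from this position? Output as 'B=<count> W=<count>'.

-- B to move --
(0,1): no bracket -> illegal
(0,2): flips 2 -> legal
(1,1): flips 1 -> legal
(1,4): flips 2 -> legal
(1,5): no bracket -> illegal
(2,5): flips 2 -> legal
(4,1): no bracket -> illegal
(4,3): flips 3 -> legal
(4,5): no bracket -> illegal
(5,1): no bracket -> illegal
(5,2): flips 2 -> legal
(5,3): flips 1 -> legal
B mobility = 7
-- W to move --
(0,2): flips 1 -> legal
(0,5): flips 1 -> legal
(1,0): flips 1 -> legal
(1,1): flips 1 -> legal
(1,4): flips 1 -> legal
(1,5): no bracket -> illegal
(2,0): flips 3 -> legal
(3,0): flips 2 -> legal
(4,0): no bracket -> illegal
(4,1): no bracket -> illegal
(4,3): no bracket -> illegal
(4,5): no bracket -> illegal
(5,3): flips 1 -> legal
(5,4): flips 1 -> legal
(5,5): flips 1 -> legal
W mobility = 10

Answer: B=7 W=10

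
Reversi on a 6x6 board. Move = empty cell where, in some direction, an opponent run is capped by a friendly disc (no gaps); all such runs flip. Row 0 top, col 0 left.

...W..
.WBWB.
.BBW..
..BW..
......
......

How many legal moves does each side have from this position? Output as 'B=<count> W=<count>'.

Answer: B=7 W=8

Derivation:
-- B to move --
(0,0): flips 1 -> legal
(0,1): flips 1 -> legal
(0,2): no bracket -> illegal
(0,4): flips 1 -> legal
(1,0): flips 1 -> legal
(2,0): no bracket -> illegal
(2,4): flips 1 -> legal
(3,4): flips 2 -> legal
(4,2): no bracket -> illegal
(4,3): no bracket -> illegal
(4,4): flips 1 -> legal
B mobility = 7
-- W to move --
(0,1): flips 1 -> legal
(0,2): no bracket -> illegal
(0,4): no bracket -> illegal
(0,5): flips 1 -> legal
(1,0): no bracket -> illegal
(1,5): flips 1 -> legal
(2,0): flips 2 -> legal
(2,4): no bracket -> illegal
(2,5): flips 1 -> legal
(3,0): flips 2 -> legal
(3,1): flips 3 -> legal
(4,1): flips 1 -> legal
(4,2): no bracket -> illegal
(4,3): no bracket -> illegal
W mobility = 8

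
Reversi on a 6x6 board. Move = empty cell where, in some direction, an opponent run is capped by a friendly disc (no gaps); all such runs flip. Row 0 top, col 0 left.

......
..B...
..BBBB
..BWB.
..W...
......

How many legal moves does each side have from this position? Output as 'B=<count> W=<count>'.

-- B to move --
(3,1): no bracket -> illegal
(4,1): no bracket -> illegal
(4,3): flips 1 -> legal
(4,4): flips 1 -> legal
(5,1): flips 2 -> legal
(5,2): flips 1 -> legal
(5,3): no bracket -> illegal
B mobility = 4
-- W to move --
(0,1): no bracket -> illegal
(0,2): flips 3 -> legal
(0,3): no bracket -> illegal
(1,1): flips 1 -> legal
(1,3): flips 1 -> legal
(1,4): no bracket -> illegal
(1,5): flips 1 -> legal
(2,1): no bracket -> illegal
(3,1): flips 1 -> legal
(3,5): flips 1 -> legal
(4,1): no bracket -> illegal
(4,3): no bracket -> illegal
(4,4): no bracket -> illegal
(4,5): no bracket -> illegal
W mobility = 6

Answer: B=4 W=6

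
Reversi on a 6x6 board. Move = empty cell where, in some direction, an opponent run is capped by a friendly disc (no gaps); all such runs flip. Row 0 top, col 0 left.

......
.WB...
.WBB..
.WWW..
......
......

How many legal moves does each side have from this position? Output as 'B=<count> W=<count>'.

Answer: B=9 W=5

Derivation:
-- B to move --
(0,0): flips 1 -> legal
(0,1): no bracket -> illegal
(0,2): no bracket -> illegal
(1,0): flips 1 -> legal
(2,0): flips 1 -> legal
(2,4): no bracket -> illegal
(3,0): flips 1 -> legal
(3,4): no bracket -> illegal
(4,0): flips 1 -> legal
(4,1): flips 1 -> legal
(4,2): flips 1 -> legal
(4,3): flips 1 -> legal
(4,4): flips 1 -> legal
B mobility = 9
-- W to move --
(0,1): no bracket -> illegal
(0,2): flips 2 -> legal
(0,3): flips 1 -> legal
(1,3): flips 3 -> legal
(1,4): flips 1 -> legal
(2,4): flips 2 -> legal
(3,4): no bracket -> illegal
W mobility = 5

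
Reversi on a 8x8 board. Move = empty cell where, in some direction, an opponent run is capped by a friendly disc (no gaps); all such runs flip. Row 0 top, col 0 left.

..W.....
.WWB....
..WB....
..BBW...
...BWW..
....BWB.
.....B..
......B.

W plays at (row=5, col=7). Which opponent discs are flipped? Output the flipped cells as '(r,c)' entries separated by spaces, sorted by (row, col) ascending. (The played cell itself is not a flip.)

Answer: (5,6)

Derivation:
Dir NW: first cell '.' (not opp) -> no flip
Dir N: first cell '.' (not opp) -> no flip
Dir NE: edge -> no flip
Dir W: opp run (5,6) capped by W -> flip
Dir E: edge -> no flip
Dir SW: first cell '.' (not opp) -> no flip
Dir S: first cell '.' (not opp) -> no flip
Dir SE: edge -> no flip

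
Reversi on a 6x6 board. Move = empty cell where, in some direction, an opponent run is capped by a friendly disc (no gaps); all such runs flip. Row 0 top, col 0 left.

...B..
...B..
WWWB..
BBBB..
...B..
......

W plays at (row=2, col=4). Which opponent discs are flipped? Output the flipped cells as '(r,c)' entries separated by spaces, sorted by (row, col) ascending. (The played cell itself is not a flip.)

Dir NW: opp run (1,3), next='.' -> no flip
Dir N: first cell '.' (not opp) -> no flip
Dir NE: first cell '.' (not opp) -> no flip
Dir W: opp run (2,3) capped by W -> flip
Dir E: first cell '.' (not opp) -> no flip
Dir SW: opp run (3,3), next='.' -> no flip
Dir S: first cell '.' (not opp) -> no flip
Dir SE: first cell '.' (not opp) -> no flip

Answer: (2,3)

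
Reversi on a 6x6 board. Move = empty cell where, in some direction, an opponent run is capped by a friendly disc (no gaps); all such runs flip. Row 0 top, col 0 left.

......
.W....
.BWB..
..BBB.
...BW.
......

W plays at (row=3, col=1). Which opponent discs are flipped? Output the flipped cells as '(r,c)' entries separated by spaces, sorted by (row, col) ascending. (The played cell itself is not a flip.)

Answer: (2,1)

Derivation:
Dir NW: first cell '.' (not opp) -> no flip
Dir N: opp run (2,1) capped by W -> flip
Dir NE: first cell 'W' (not opp) -> no flip
Dir W: first cell '.' (not opp) -> no flip
Dir E: opp run (3,2) (3,3) (3,4), next='.' -> no flip
Dir SW: first cell '.' (not opp) -> no flip
Dir S: first cell '.' (not opp) -> no flip
Dir SE: first cell '.' (not opp) -> no flip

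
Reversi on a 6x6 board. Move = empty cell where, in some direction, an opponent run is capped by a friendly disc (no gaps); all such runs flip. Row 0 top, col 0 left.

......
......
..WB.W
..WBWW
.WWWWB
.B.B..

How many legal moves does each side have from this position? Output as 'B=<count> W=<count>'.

-- B to move --
(1,1): flips 1 -> legal
(1,2): no bracket -> illegal
(1,3): no bracket -> illegal
(1,4): no bracket -> illegal
(1,5): flips 2 -> legal
(2,1): flips 1 -> legal
(2,4): no bracket -> illegal
(3,0): no bracket -> illegal
(3,1): flips 3 -> legal
(4,0): flips 4 -> legal
(5,0): flips 2 -> legal
(5,2): no bracket -> illegal
(5,4): no bracket -> illegal
(5,5): flips 1 -> legal
B mobility = 7
-- W to move --
(1,2): flips 1 -> legal
(1,3): flips 2 -> legal
(1,4): flips 1 -> legal
(2,4): flips 2 -> legal
(4,0): no bracket -> illegal
(5,0): no bracket -> illegal
(5,2): no bracket -> illegal
(5,4): no bracket -> illegal
(5,5): flips 1 -> legal
W mobility = 5

Answer: B=7 W=5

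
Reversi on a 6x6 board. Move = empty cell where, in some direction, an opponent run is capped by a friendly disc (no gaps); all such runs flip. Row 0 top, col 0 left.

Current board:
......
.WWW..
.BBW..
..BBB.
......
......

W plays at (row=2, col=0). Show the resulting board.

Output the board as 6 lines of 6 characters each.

Answer: ......
.WWW..
WWWW..
..BBB.
......
......

Derivation:
Place W at (2,0); scan 8 dirs for brackets.
Dir NW: edge -> no flip
Dir N: first cell '.' (not opp) -> no flip
Dir NE: first cell 'W' (not opp) -> no flip
Dir W: edge -> no flip
Dir E: opp run (2,1) (2,2) capped by W -> flip
Dir SW: edge -> no flip
Dir S: first cell '.' (not opp) -> no flip
Dir SE: first cell '.' (not opp) -> no flip
All flips: (2,1) (2,2)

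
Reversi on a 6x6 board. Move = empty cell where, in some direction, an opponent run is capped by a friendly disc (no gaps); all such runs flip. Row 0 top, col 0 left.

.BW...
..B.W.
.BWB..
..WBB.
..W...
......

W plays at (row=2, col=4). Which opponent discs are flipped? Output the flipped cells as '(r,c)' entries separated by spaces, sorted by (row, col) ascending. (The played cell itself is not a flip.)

Answer: (2,3) (3,3)

Derivation:
Dir NW: first cell '.' (not opp) -> no flip
Dir N: first cell 'W' (not opp) -> no flip
Dir NE: first cell '.' (not opp) -> no flip
Dir W: opp run (2,3) capped by W -> flip
Dir E: first cell '.' (not opp) -> no flip
Dir SW: opp run (3,3) capped by W -> flip
Dir S: opp run (3,4), next='.' -> no flip
Dir SE: first cell '.' (not opp) -> no flip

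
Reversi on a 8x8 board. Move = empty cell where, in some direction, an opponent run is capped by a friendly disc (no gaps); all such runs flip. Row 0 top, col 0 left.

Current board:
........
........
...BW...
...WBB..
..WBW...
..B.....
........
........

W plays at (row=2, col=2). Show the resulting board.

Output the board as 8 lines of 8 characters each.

Answer: ........
........
..WWW...
...WBB..
..WBW...
..B.....
........
........

Derivation:
Place W at (2,2); scan 8 dirs for brackets.
Dir NW: first cell '.' (not opp) -> no flip
Dir N: first cell '.' (not opp) -> no flip
Dir NE: first cell '.' (not opp) -> no flip
Dir W: first cell '.' (not opp) -> no flip
Dir E: opp run (2,3) capped by W -> flip
Dir SW: first cell '.' (not opp) -> no flip
Dir S: first cell '.' (not opp) -> no flip
Dir SE: first cell 'W' (not opp) -> no flip
All flips: (2,3)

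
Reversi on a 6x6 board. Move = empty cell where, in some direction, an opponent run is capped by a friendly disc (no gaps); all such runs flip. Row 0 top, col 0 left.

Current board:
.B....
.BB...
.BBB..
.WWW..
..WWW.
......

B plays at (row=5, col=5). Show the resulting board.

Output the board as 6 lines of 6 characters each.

Answer: .B....
.BB...
.BBB..
.WWB..
..WWB.
.....B

Derivation:
Place B at (5,5); scan 8 dirs for brackets.
Dir NW: opp run (4,4) (3,3) capped by B -> flip
Dir N: first cell '.' (not opp) -> no flip
Dir NE: edge -> no flip
Dir W: first cell '.' (not opp) -> no flip
Dir E: edge -> no flip
Dir SW: edge -> no flip
Dir S: edge -> no flip
Dir SE: edge -> no flip
All flips: (3,3) (4,4)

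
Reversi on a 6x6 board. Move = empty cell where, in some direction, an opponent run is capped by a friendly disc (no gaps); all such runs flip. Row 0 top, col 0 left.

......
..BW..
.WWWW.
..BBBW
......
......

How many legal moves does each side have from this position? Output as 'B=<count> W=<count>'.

Answer: B=6 W=10

Derivation:
-- B to move --
(0,2): no bracket -> illegal
(0,3): flips 2 -> legal
(0,4): no bracket -> illegal
(1,0): flips 1 -> legal
(1,1): flips 1 -> legal
(1,4): flips 3 -> legal
(1,5): flips 1 -> legal
(2,0): no bracket -> illegal
(2,5): no bracket -> illegal
(3,0): flips 1 -> legal
(3,1): no bracket -> illegal
(4,4): no bracket -> illegal
(4,5): no bracket -> illegal
B mobility = 6
-- W to move --
(0,1): flips 1 -> legal
(0,2): flips 1 -> legal
(0,3): flips 1 -> legal
(1,1): flips 1 -> legal
(2,5): no bracket -> illegal
(3,1): flips 3 -> legal
(4,1): flips 1 -> legal
(4,2): flips 2 -> legal
(4,3): flips 2 -> legal
(4,4): flips 2 -> legal
(4,5): flips 1 -> legal
W mobility = 10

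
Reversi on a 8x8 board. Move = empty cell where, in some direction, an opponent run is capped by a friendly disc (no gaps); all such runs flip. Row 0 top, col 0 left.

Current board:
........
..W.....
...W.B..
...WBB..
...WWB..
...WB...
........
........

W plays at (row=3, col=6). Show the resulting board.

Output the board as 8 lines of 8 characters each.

Place W at (3,6); scan 8 dirs for brackets.
Dir NW: opp run (2,5), next='.' -> no flip
Dir N: first cell '.' (not opp) -> no flip
Dir NE: first cell '.' (not opp) -> no flip
Dir W: opp run (3,5) (3,4) capped by W -> flip
Dir E: first cell '.' (not opp) -> no flip
Dir SW: opp run (4,5) (5,4), next='.' -> no flip
Dir S: first cell '.' (not opp) -> no flip
Dir SE: first cell '.' (not opp) -> no flip
All flips: (3,4) (3,5)

Answer: ........
..W.....
...W.B..
...WWWW.
...WWB..
...WB...
........
........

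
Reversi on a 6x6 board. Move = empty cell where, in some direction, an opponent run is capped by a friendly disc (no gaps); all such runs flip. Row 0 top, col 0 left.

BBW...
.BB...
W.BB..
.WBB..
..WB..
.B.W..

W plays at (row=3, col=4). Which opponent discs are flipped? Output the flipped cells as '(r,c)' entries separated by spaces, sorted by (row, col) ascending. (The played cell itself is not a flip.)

Dir NW: opp run (2,3) (1,2) (0,1), next=edge -> no flip
Dir N: first cell '.' (not opp) -> no flip
Dir NE: first cell '.' (not opp) -> no flip
Dir W: opp run (3,3) (3,2) capped by W -> flip
Dir E: first cell '.' (not opp) -> no flip
Dir SW: opp run (4,3), next='.' -> no flip
Dir S: first cell '.' (not opp) -> no flip
Dir SE: first cell '.' (not opp) -> no flip

Answer: (3,2) (3,3)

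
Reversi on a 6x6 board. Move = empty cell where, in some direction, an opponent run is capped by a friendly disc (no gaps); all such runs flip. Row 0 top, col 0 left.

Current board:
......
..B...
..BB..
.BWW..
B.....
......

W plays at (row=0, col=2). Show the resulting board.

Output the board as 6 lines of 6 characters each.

Place W at (0,2); scan 8 dirs for brackets.
Dir NW: edge -> no flip
Dir N: edge -> no flip
Dir NE: edge -> no flip
Dir W: first cell '.' (not opp) -> no flip
Dir E: first cell '.' (not opp) -> no flip
Dir SW: first cell '.' (not opp) -> no flip
Dir S: opp run (1,2) (2,2) capped by W -> flip
Dir SE: first cell '.' (not opp) -> no flip
All flips: (1,2) (2,2)

Answer: ..W...
..W...
..WB..
.BWW..
B.....
......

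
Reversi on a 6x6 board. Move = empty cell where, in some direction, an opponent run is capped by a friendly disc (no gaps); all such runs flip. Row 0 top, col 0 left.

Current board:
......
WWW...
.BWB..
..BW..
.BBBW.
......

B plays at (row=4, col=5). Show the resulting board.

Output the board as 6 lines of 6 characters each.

Answer: ......
WWW...
.BWB..
..BW..
.BBBBB
......

Derivation:
Place B at (4,5); scan 8 dirs for brackets.
Dir NW: first cell '.' (not opp) -> no flip
Dir N: first cell '.' (not opp) -> no flip
Dir NE: edge -> no flip
Dir W: opp run (4,4) capped by B -> flip
Dir E: edge -> no flip
Dir SW: first cell '.' (not opp) -> no flip
Dir S: first cell '.' (not opp) -> no flip
Dir SE: edge -> no flip
All flips: (4,4)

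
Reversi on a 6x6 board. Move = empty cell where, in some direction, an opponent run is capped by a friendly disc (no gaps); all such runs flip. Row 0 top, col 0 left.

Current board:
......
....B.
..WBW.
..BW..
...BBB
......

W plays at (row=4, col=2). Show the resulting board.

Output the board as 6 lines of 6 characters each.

Answer: ......
....B.
..WBW.
..WW..
..WBBB
......

Derivation:
Place W at (4,2); scan 8 dirs for brackets.
Dir NW: first cell '.' (not opp) -> no flip
Dir N: opp run (3,2) capped by W -> flip
Dir NE: first cell 'W' (not opp) -> no flip
Dir W: first cell '.' (not opp) -> no flip
Dir E: opp run (4,3) (4,4) (4,5), next=edge -> no flip
Dir SW: first cell '.' (not opp) -> no flip
Dir S: first cell '.' (not opp) -> no flip
Dir SE: first cell '.' (not opp) -> no flip
All flips: (3,2)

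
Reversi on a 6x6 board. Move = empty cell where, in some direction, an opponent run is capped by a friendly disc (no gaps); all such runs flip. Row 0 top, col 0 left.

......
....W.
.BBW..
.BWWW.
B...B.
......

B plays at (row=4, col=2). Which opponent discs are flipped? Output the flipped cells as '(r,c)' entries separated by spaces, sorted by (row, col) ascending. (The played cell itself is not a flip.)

Answer: (3,2)

Derivation:
Dir NW: first cell 'B' (not opp) -> no flip
Dir N: opp run (3,2) capped by B -> flip
Dir NE: opp run (3,3), next='.' -> no flip
Dir W: first cell '.' (not opp) -> no flip
Dir E: first cell '.' (not opp) -> no flip
Dir SW: first cell '.' (not opp) -> no flip
Dir S: first cell '.' (not opp) -> no flip
Dir SE: first cell '.' (not opp) -> no flip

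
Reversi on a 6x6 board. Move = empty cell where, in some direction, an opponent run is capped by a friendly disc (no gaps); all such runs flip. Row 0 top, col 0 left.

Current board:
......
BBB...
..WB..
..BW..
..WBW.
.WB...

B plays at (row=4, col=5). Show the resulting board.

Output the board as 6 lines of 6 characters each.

Answer: ......
BBB...
..WB..
..BW..
..WBBB
.WB...

Derivation:
Place B at (4,5); scan 8 dirs for brackets.
Dir NW: first cell '.' (not opp) -> no flip
Dir N: first cell '.' (not opp) -> no flip
Dir NE: edge -> no flip
Dir W: opp run (4,4) capped by B -> flip
Dir E: edge -> no flip
Dir SW: first cell '.' (not opp) -> no flip
Dir S: first cell '.' (not opp) -> no flip
Dir SE: edge -> no flip
All flips: (4,4)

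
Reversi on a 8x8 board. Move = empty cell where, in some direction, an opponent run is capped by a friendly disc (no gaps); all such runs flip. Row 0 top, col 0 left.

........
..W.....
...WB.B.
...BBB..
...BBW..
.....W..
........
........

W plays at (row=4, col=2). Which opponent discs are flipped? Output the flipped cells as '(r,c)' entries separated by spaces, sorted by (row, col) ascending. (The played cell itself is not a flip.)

Answer: (4,3) (4,4)

Derivation:
Dir NW: first cell '.' (not opp) -> no flip
Dir N: first cell '.' (not opp) -> no flip
Dir NE: opp run (3,3) (2,4), next='.' -> no flip
Dir W: first cell '.' (not opp) -> no flip
Dir E: opp run (4,3) (4,4) capped by W -> flip
Dir SW: first cell '.' (not opp) -> no flip
Dir S: first cell '.' (not opp) -> no flip
Dir SE: first cell '.' (not opp) -> no flip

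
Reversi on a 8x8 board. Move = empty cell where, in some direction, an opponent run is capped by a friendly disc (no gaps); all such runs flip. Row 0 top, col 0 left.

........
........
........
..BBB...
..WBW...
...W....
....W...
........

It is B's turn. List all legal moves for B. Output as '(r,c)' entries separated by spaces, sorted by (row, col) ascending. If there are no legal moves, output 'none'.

(3,1): no bracket -> illegal
(3,5): no bracket -> illegal
(4,1): flips 1 -> legal
(4,5): flips 1 -> legal
(5,1): flips 1 -> legal
(5,2): flips 1 -> legal
(5,4): flips 1 -> legal
(5,5): flips 1 -> legal
(6,2): no bracket -> illegal
(6,3): flips 1 -> legal
(6,5): no bracket -> illegal
(7,3): no bracket -> illegal
(7,4): no bracket -> illegal
(7,5): no bracket -> illegal

Answer: (4,1) (4,5) (5,1) (5,2) (5,4) (5,5) (6,3)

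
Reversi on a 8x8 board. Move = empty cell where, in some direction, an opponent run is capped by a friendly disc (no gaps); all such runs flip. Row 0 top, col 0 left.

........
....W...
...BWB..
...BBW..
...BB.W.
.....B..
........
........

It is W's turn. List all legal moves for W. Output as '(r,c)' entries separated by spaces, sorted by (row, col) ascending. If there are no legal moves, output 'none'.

(1,2): no bracket -> illegal
(1,3): no bracket -> illegal
(1,5): flips 1 -> legal
(1,6): no bracket -> illegal
(2,2): flips 1 -> legal
(2,6): flips 1 -> legal
(3,2): flips 3 -> legal
(3,6): flips 1 -> legal
(4,2): flips 1 -> legal
(4,5): no bracket -> illegal
(5,2): no bracket -> illegal
(5,3): flips 1 -> legal
(5,4): flips 2 -> legal
(5,6): no bracket -> illegal
(6,4): flips 1 -> legal
(6,5): no bracket -> illegal
(6,6): no bracket -> illegal

Answer: (1,5) (2,2) (2,6) (3,2) (3,6) (4,2) (5,3) (5,4) (6,4)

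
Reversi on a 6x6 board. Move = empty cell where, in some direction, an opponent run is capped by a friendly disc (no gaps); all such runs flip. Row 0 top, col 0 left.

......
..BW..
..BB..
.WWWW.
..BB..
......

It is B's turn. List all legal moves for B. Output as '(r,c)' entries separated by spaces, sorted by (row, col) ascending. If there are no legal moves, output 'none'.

Answer: (0,3) (0,4) (1,4) (2,0) (2,1) (2,4) (2,5) (4,0) (4,1) (4,4) (4,5)

Derivation:
(0,2): no bracket -> illegal
(0,3): flips 1 -> legal
(0,4): flips 1 -> legal
(1,4): flips 1 -> legal
(2,0): flips 1 -> legal
(2,1): flips 1 -> legal
(2,4): flips 1 -> legal
(2,5): flips 1 -> legal
(3,0): no bracket -> illegal
(3,5): no bracket -> illegal
(4,0): flips 1 -> legal
(4,1): flips 1 -> legal
(4,4): flips 1 -> legal
(4,5): flips 1 -> legal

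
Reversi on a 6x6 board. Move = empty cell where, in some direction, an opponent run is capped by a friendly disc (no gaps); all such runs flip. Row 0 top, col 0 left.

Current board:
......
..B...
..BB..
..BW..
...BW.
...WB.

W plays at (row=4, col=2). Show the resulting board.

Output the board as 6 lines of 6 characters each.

Place W at (4,2); scan 8 dirs for brackets.
Dir NW: first cell '.' (not opp) -> no flip
Dir N: opp run (3,2) (2,2) (1,2), next='.' -> no flip
Dir NE: first cell 'W' (not opp) -> no flip
Dir W: first cell '.' (not opp) -> no flip
Dir E: opp run (4,3) capped by W -> flip
Dir SW: first cell '.' (not opp) -> no flip
Dir S: first cell '.' (not opp) -> no flip
Dir SE: first cell 'W' (not opp) -> no flip
All flips: (4,3)

Answer: ......
..B...
..BB..
..BW..
..WWW.
...WB.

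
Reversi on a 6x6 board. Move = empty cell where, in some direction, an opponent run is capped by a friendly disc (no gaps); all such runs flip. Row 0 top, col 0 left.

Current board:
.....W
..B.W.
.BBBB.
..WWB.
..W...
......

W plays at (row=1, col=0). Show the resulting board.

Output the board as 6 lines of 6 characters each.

Answer: .....W
W.B.W.
.WBBB.
..WWB.
..W...
......

Derivation:
Place W at (1,0); scan 8 dirs for brackets.
Dir NW: edge -> no flip
Dir N: first cell '.' (not opp) -> no flip
Dir NE: first cell '.' (not opp) -> no flip
Dir W: edge -> no flip
Dir E: first cell '.' (not opp) -> no flip
Dir SW: edge -> no flip
Dir S: first cell '.' (not opp) -> no flip
Dir SE: opp run (2,1) capped by W -> flip
All flips: (2,1)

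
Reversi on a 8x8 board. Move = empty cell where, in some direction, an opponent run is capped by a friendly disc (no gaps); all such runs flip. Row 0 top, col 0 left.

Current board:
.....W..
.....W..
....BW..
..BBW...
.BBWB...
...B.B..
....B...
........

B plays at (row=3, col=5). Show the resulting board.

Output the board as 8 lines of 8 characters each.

Place B at (3,5); scan 8 dirs for brackets.
Dir NW: first cell 'B' (not opp) -> no flip
Dir N: opp run (2,5) (1,5) (0,5), next=edge -> no flip
Dir NE: first cell '.' (not opp) -> no flip
Dir W: opp run (3,4) capped by B -> flip
Dir E: first cell '.' (not opp) -> no flip
Dir SW: first cell 'B' (not opp) -> no flip
Dir S: first cell '.' (not opp) -> no flip
Dir SE: first cell '.' (not opp) -> no flip
All flips: (3,4)

Answer: .....W..
.....W..
....BW..
..BBBB..
.BBWB...
...B.B..
....B...
........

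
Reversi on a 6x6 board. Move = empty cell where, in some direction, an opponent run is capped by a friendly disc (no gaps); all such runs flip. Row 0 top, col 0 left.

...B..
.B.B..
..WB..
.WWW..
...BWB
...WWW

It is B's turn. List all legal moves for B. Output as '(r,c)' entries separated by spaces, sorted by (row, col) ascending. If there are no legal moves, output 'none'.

(1,2): no bracket -> illegal
(2,0): no bracket -> illegal
(2,1): flips 2 -> legal
(2,4): no bracket -> illegal
(3,0): no bracket -> illegal
(3,4): no bracket -> illegal
(3,5): no bracket -> illegal
(4,0): flips 2 -> legal
(4,1): flips 1 -> legal
(4,2): no bracket -> illegal
(5,2): no bracket -> illegal

Answer: (2,1) (4,0) (4,1)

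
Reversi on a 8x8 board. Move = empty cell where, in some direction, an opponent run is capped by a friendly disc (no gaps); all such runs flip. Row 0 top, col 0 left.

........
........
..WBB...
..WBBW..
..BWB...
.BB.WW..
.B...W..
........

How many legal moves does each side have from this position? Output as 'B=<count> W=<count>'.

Answer: B=11 W=8

Derivation:
-- B to move --
(1,1): flips 1 -> legal
(1,2): flips 2 -> legal
(1,3): no bracket -> illegal
(2,1): flips 1 -> legal
(2,5): no bracket -> illegal
(2,6): flips 1 -> legal
(3,1): flips 1 -> legal
(3,6): flips 1 -> legal
(4,1): flips 1 -> legal
(4,5): no bracket -> illegal
(4,6): flips 1 -> legal
(5,3): flips 1 -> legal
(5,6): no bracket -> illegal
(6,3): no bracket -> illegal
(6,4): flips 1 -> legal
(6,6): flips 1 -> legal
(7,4): no bracket -> illegal
(7,5): no bracket -> illegal
(7,6): no bracket -> illegal
B mobility = 11
-- W to move --
(1,2): no bracket -> illegal
(1,3): flips 3 -> legal
(1,4): flips 4 -> legal
(1,5): no bracket -> illegal
(2,5): flips 3 -> legal
(3,1): no bracket -> illegal
(4,0): no bracket -> illegal
(4,1): flips 1 -> legal
(4,5): flips 1 -> legal
(5,0): no bracket -> illegal
(5,3): flips 1 -> legal
(6,0): no bracket -> illegal
(6,2): flips 2 -> legal
(6,3): no bracket -> illegal
(7,0): flips 2 -> legal
(7,1): no bracket -> illegal
(7,2): no bracket -> illegal
W mobility = 8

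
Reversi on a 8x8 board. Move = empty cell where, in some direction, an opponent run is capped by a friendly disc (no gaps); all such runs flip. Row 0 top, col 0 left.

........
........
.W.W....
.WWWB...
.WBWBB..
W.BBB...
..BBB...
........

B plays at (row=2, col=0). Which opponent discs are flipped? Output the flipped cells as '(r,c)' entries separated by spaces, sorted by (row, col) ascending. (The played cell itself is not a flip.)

Answer: (3,1)

Derivation:
Dir NW: edge -> no flip
Dir N: first cell '.' (not opp) -> no flip
Dir NE: first cell '.' (not opp) -> no flip
Dir W: edge -> no flip
Dir E: opp run (2,1), next='.' -> no flip
Dir SW: edge -> no flip
Dir S: first cell '.' (not opp) -> no flip
Dir SE: opp run (3,1) capped by B -> flip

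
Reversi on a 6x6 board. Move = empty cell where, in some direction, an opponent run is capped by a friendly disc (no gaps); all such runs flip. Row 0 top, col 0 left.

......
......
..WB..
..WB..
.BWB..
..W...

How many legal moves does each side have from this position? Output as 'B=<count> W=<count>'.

Answer: B=4 W=8

Derivation:
-- B to move --
(1,1): flips 1 -> legal
(1,2): no bracket -> illegal
(1,3): no bracket -> illegal
(2,1): flips 2 -> legal
(3,1): flips 1 -> legal
(5,1): flips 1 -> legal
(5,3): no bracket -> illegal
B mobility = 4
-- W to move --
(1,2): no bracket -> illegal
(1,3): no bracket -> illegal
(1,4): flips 1 -> legal
(2,4): flips 2 -> legal
(3,0): flips 1 -> legal
(3,1): no bracket -> illegal
(3,4): flips 2 -> legal
(4,0): flips 1 -> legal
(4,4): flips 2 -> legal
(5,0): flips 1 -> legal
(5,1): no bracket -> illegal
(5,3): no bracket -> illegal
(5,4): flips 1 -> legal
W mobility = 8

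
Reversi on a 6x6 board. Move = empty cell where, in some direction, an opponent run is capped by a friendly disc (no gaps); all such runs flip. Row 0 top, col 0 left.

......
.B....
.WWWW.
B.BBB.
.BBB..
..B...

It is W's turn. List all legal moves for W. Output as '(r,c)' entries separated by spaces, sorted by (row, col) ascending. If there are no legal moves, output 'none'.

(0,0): flips 1 -> legal
(0,1): flips 1 -> legal
(0,2): no bracket -> illegal
(1,0): no bracket -> illegal
(1,2): no bracket -> illegal
(2,0): no bracket -> illegal
(2,5): no bracket -> illegal
(3,1): no bracket -> illegal
(3,5): no bracket -> illegal
(4,0): no bracket -> illegal
(4,4): flips 2 -> legal
(4,5): flips 1 -> legal
(5,0): flips 2 -> legal
(5,1): flips 2 -> legal
(5,3): flips 2 -> legal
(5,4): flips 2 -> legal

Answer: (0,0) (0,1) (4,4) (4,5) (5,0) (5,1) (5,3) (5,4)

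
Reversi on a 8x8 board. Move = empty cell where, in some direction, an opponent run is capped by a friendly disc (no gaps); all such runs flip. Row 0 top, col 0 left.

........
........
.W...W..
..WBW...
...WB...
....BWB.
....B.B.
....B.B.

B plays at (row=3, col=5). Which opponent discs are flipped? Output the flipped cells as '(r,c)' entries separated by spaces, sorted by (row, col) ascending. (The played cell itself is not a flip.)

Dir NW: first cell '.' (not opp) -> no flip
Dir N: opp run (2,5), next='.' -> no flip
Dir NE: first cell '.' (not opp) -> no flip
Dir W: opp run (3,4) capped by B -> flip
Dir E: first cell '.' (not opp) -> no flip
Dir SW: first cell 'B' (not opp) -> no flip
Dir S: first cell '.' (not opp) -> no flip
Dir SE: first cell '.' (not opp) -> no flip

Answer: (3,4)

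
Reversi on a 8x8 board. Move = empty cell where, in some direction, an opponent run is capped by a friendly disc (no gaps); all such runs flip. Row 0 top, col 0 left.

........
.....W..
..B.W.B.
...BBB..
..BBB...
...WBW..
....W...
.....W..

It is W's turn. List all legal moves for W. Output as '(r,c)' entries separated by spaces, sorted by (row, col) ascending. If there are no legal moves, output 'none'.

(1,1): flips 3 -> legal
(1,2): no bracket -> illegal
(1,3): no bracket -> illegal
(1,6): no bracket -> illegal
(1,7): flips 3 -> legal
(2,1): no bracket -> illegal
(2,3): flips 2 -> legal
(2,5): no bracket -> illegal
(2,7): no bracket -> illegal
(3,1): flips 1 -> legal
(3,2): no bracket -> illegal
(3,6): no bracket -> illegal
(3,7): flips 1 -> legal
(4,1): no bracket -> illegal
(4,5): no bracket -> illegal
(4,6): flips 1 -> legal
(5,1): flips 2 -> legal
(5,2): no bracket -> illegal
(6,3): no bracket -> illegal
(6,5): no bracket -> illegal

Answer: (1,1) (1,7) (2,3) (3,1) (3,7) (4,6) (5,1)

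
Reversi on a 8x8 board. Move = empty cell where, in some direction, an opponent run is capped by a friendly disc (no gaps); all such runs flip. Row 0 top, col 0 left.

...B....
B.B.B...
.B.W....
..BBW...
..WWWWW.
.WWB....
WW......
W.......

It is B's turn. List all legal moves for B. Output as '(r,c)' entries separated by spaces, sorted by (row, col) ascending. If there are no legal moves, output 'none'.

(1,3): flips 1 -> legal
(2,2): no bracket -> illegal
(2,4): no bracket -> illegal
(2,5): no bracket -> illegal
(3,1): flips 1 -> legal
(3,5): flips 2 -> legal
(3,6): no bracket -> illegal
(3,7): no bracket -> illegal
(4,0): no bracket -> illegal
(4,1): no bracket -> illegal
(4,7): no bracket -> illegal
(5,0): flips 2 -> legal
(5,4): flips 1 -> legal
(5,5): flips 1 -> legal
(5,6): flips 3 -> legal
(5,7): no bracket -> illegal
(6,2): flips 2 -> legal
(6,3): no bracket -> illegal
(7,1): no bracket -> illegal
(7,2): no bracket -> illegal

Answer: (1,3) (3,1) (3,5) (5,0) (5,4) (5,5) (5,6) (6,2)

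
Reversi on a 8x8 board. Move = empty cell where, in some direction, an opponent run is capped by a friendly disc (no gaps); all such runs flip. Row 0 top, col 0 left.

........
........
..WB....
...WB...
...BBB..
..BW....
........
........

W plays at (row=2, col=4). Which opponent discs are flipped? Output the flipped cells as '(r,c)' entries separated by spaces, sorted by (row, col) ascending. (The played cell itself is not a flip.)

Dir NW: first cell '.' (not opp) -> no flip
Dir N: first cell '.' (not opp) -> no flip
Dir NE: first cell '.' (not opp) -> no flip
Dir W: opp run (2,3) capped by W -> flip
Dir E: first cell '.' (not opp) -> no flip
Dir SW: first cell 'W' (not opp) -> no flip
Dir S: opp run (3,4) (4,4), next='.' -> no flip
Dir SE: first cell '.' (not opp) -> no flip

Answer: (2,3)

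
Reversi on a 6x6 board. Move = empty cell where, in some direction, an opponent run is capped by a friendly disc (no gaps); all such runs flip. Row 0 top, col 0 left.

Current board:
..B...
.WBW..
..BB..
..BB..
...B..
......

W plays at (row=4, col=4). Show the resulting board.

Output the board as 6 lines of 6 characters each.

Place W at (4,4); scan 8 dirs for brackets.
Dir NW: opp run (3,3) (2,2) capped by W -> flip
Dir N: first cell '.' (not opp) -> no flip
Dir NE: first cell '.' (not opp) -> no flip
Dir W: opp run (4,3), next='.' -> no flip
Dir E: first cell '.' (not opp) -> no flip
Dir SW: first cell '.' (not opp) -> no flip
Dir S: first cell '.' (not opp) -> no flip
Dir SE: first cell '.' (not opp) -> no flip
All flips: (2,2) (3,3)

Answer: ..B...
.WBW..
..WB..
..BW..
...BW.
......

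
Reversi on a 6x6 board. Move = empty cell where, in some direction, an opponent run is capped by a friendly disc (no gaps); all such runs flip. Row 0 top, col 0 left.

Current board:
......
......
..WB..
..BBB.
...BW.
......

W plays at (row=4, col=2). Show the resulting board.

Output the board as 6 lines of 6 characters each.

Place W at (4,2); scan 8 dirs for brackets.
Dir NW: first cell '.' (not opp) -> no flip
Dir N: opp run (3,2) capped by W -> flip
Dir NE: opp run (3,3), next='.' -> no flip
Dir W: first cell '.' (not opp) -> no flip
Dir E: opp run (4,3) capped by W -> flip
Dir SW: first cell '.' (not opp) -> no flip
Dir S: first cell '.' (not opp) -> no flip
Dir SE: first cell '.' (not opp) -> no flip
All flips: (3,2) (4,3)

Answer: ......
......
..WB..
..WBB.
..WWW.
......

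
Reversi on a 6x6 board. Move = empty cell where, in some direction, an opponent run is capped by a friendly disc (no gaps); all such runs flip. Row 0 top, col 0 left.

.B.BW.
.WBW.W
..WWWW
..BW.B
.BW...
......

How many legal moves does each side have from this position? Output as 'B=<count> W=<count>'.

-- B to move --
(0,0): no bracket -> illegal
(0,2): flips 2 -> legal
(0,5): flips 3 -> legal
(1,0): flips 1 -> legal
(1,4): flips 2 -> legal
(2,0): no bracket -> illegal
(2,1): flips 1 -> legal
(3,1): no bracket -> illegal
(3,4): flips 2 -> legal
(4,3): flips 4 -> legal
(4,4): no bracket -> illegal
(5,1): no bracket -> illegal
(5,2): flips 1 -> legal
(5,3): no bracket -> illegal
B mobility = 8
-- W to move --
(0,0): no bracket -> illegal
(0,2): flips 2 -> legal
(1,0): no bracket -> illegal
(1,4): no bracket -> illegal
(2,1): no bracket -> illegal
(3,0): no bracket -> illegal
(3,1): flips 1 -> legal
(3,4): no bracket -> illegal
(4,0): flips 1 -> legal
(4,3): no bracket -> illegal
(4,4): no bracket -> illegal
(4,5): flips 1 -> legal
(5,0): flips 2 -> legal
(5,1): no bracket -> illegal
(5,2): no bracket -> illegal
W mobility = 5

Answer: B=8 W=5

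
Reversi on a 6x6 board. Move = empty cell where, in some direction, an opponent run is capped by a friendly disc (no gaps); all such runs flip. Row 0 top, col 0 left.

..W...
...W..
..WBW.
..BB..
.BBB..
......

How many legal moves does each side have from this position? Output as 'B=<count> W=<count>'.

Answer: B=6 W=4

Derivation:
-- B to move --
(0,1): no bracket -> illegal
(0,3): flips 1 -> legal
(0,4): no bracket -> illegal
(1,1): flips 1 -> legal
(1,2): flips 1 -> legal
(1,4): no bracket -> illegal
(1,5): flips 1 -> legal
(2,1): flips 1 -> legal
(2,5): flips 1 -> legal
(3,1): no bracket -> illegal
(3,4): no bracket -> illegal
(3,5): no bracket -> illegal
B mobility = 6
-- W to move --
(1,2): no bracket -> illegal
(1,4): no bracket -> illegal
(2,1): no bracket -> illegal
(3,0): no bracket -> illegal
(3,1): no bracket -> illegal
(3,4): no bracket -> illegal
(4,0): no bracket -> illegal
(4,4): flips 1 -> legal
(5,0): no bracket -> illegal
(5,1): flips 2 -> legal
(5,2): flips 2 -> legal
(5,3): flips 3 -> legal
(5,4): no bracket -> illegal
W mobility = 4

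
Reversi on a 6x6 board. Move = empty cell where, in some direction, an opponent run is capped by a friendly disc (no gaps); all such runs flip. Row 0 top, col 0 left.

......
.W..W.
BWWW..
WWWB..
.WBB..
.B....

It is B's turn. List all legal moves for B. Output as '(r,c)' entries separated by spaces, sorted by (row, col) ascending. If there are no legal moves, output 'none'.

Answer: (0,0) (0,1) (0,2) (1,0) (1,2) (1,3) (2,4) (4,0)

Derivation:
(0,0): flips 2 -> legal
(0,1): flips 4 -> legal
(0,2): flips 1 -> legal
(0,3): no bracket -> illegal
(0,4): no bracket -> illegal
(0,5): no bracket -> illegal
(1,0): flips 2 -> legal
(1,2): flips 2 -> legal
(1,3): flips 1 -> legal
(1,5): no bracket -> illegal
(2,4): flips 3 -> legal
(2,5): no bracket -> illegal
(3,4): no bracket -> illegal
(4,0): flips 2 -> legal
(5,0): no bracket -> illegal
(5,2): no bracket -> illegal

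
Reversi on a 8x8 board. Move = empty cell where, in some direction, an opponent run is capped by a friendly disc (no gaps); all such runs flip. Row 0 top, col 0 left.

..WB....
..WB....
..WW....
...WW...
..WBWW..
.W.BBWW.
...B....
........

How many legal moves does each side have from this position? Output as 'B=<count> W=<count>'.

-- B to move --
(0,1): flips 1 -> legal
(1,1): flips 1 -> legal
(1,4): no bracket -> illegal
(2,1): flips 1 -> legal
(2,4): flips 2 -> legal
(2,5): flips 1 -> legal
(3,1): flips 2 -> legal
(3,2): no bracket -> illegal
(3,5): flips 1 -> legal
(3,6): flips 1 -> legal
(4,0): no bracket -> illegal
(4,1): flips 1 -> legal
(4,6): flips 2 -> legal
(4,7): no bracket -> illegal
(5,0): no bracket -> illegal
(5,2): no bracket -> illegal
(5,7): flips 2 -> legal
(6,0): no bracket -> illegal
(6,1): no bracket -> illegal
(6,2): no bracket -> illegal
(6,4): no bracket -> illegal
(6,5): no bracket -> illegal
(6,6): no bracket -> illegal
(6,7): no bracket -> illegal
B mobility = 11
-- W to move --
(0,4): flips 2 -> legal
(1,4): flips 1 -> legal
(2,4): flips 1 -> legal
(3,2): no bracket -> illegal
(5,2): flips 3 -> legal
(6,2): flips 1 -> legal
(6,4): flips 2 -> legal
(6,5): no bracket -> illegal
(7,2): flips 2 -> legal
(7,3): flips 3 -> legal
(7,4): no bracket -> illegal
W mobility = 8

Answer: B=11 W=8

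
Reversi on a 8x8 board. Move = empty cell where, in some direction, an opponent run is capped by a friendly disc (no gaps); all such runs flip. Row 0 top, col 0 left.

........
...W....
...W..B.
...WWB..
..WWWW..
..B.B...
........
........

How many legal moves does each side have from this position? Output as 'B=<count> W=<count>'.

Answer: B=6 W=8

Derivation:
-- B to move --
(0,2): no bracket -> illegal
(0,3): no bracket -> illegal
(0,4): no bracket -> illegal
(1,2): no bracket -> illegal
(1,4): no bracket -> illegal
(2,2): no bracket -> illegal
(2,4): flips 2 -> legal
(2,5): flips 2 -> legal
(3,1): no bracket -> illegal
(3,2): flips 4 -> legal
(3,6): flips 1 -> legal
(4,1): no bracket -> illegal
(4,6): no bracket -> illegal
(5,1): no bracket -> illegal
(5,3): flips 1 -> legal
(5,5): flips 1 -> legal
(5,6): no bracket -> illegal
B mobility = 6
-- W to move --
(1,5): no bracket -> illegal
(1,6): no bracket -> illegal
(1,7): flips 2 -> legal
(2,4): no bracket -> illegal
(2,5): flips 1 -> legal
(2,7): no bracket -> illegal
(3,6): flips 1 -> legal
(3,7): no bracket -> illegal
(4,1): no bracket -> illegal
(4,6): no bracket -> illegal
(5,1): no bracket -> illegal
(5,3): no bracket -> illegal
(5,5): no bracket -> illegal
(6,1): flips 1 -> legal
(6,2): flips 1 -> legal
(6,3): flips 1 -> legal
(6,4): flips 1 -> legal
(6,5): flips 1 -> legal
W mobility = 8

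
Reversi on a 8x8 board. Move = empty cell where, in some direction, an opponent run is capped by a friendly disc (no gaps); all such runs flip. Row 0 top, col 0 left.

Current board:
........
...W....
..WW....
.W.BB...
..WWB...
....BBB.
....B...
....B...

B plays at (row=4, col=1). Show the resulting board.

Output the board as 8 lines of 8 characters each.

Place B at (4,1); scan 8 dirs for brackets.
Dir NW: first cell '.' (not opp) -> no flip
Dir N: opp run (3,1), next='.' -> no flip
Dir NE: first cell '.' (not opp) -> no flip
Dir W: first cell '.' (not opp) -> no flip
Dir E: opp run (4,2) (4,3) capped by B -> flip
Dir SW: first cell '.' (not opp) -> no flip
Dir S: first cell '.' (not opp) -> no flip
Dir SE: first cell '.' (not opp) -> no flip
All flips: (4,2) (4,3)

Answer: ........
...W....
..WW....
.W.BB...
.BBBB...
....BBB.
....B...
....B...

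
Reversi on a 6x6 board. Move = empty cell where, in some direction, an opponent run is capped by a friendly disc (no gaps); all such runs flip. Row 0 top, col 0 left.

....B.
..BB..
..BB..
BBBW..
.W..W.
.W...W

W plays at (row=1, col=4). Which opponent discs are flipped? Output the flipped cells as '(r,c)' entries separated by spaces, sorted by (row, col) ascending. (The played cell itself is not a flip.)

Dir NW: first cell '.' (not opp) -> no flip
Dir N: opp run (0,4), next=edge -> no flip
Dir NE: first cell '.' (not opp) -> no flip
Dir W: opp run (1,3) (1,2), next='.' -> no flip
Dir E: first cell '.' (not opp) -> no flip
Dir SW: opp run (2,3) (3,2) capped by W -> flip
Dir S: first cell '.' (not opp) -> no flip
Dir SE: first cell '.' (not opp) -> no flip

Answer: (2,3) (3,2)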